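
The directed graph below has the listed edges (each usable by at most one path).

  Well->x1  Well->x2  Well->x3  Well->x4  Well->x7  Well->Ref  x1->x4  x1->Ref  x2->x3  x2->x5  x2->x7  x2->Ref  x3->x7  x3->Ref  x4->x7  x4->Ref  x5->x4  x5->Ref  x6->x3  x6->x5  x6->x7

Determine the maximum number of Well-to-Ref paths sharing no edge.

Assign every edge capacity 1; by Menger, the answer equals the max flow.
Path Well→Ref (+1); total 1.
Path Well→x1→Ref (+1); total 2.
Path Well→x2→Ref (+1); total 3.
Path Well→x3→Ref (+1); total 4.
Path Well→x4→Ref (+1); total 5.
No residual Well→Ref path; max flow = 5.
Certifying cut of size 5: {Well→Ref, Well→x1, Well→x2, Well→x3, Well→x4}.

5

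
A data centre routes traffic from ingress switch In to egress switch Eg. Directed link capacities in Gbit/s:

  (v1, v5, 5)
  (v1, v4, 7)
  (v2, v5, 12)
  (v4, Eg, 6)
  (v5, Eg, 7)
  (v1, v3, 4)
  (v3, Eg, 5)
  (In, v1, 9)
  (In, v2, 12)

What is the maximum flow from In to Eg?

16

Augment In→v1→v3→Eg: bottleneck 4, flow now 4.
Augment In→v1→v4→Eg: bottleneck 5, flow now 9.
Augment In→v2→v5→Eg: bottleneck 7, flow now 16.
No augmenting path remains; maximum flow = 16.
In the residual graph, reachable from In: {In, v2, v5}.
Min-cut edges: In→v1 (9), v5→Eg (7); capacity 9 + 7 = 16.
This cut is saturated, so no flow can exceed 16.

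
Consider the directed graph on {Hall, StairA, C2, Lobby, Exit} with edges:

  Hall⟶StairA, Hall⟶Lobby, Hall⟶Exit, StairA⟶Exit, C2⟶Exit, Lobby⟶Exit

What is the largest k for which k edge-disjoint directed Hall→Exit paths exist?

Assign every edge capacity 1; by Menger, the answer equals the max flow.
Path Hall→Exit (+1); total 1.
Path Hall→StairA→Exit (+1); total 2.
Path Hall→Lobby→Exit (+1); total 3.
No residual Hall→Exit path; max flow = 3.
Certifying cut of size 3: {Hall→Exit, Hall→Lobby, Hall→StairA}.

3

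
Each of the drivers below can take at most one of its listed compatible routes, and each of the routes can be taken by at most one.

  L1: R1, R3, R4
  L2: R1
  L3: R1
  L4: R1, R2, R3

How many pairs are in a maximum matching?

Unit-capacity flow: source→left, listed edges, right→sink; max matching = max flow.
Augmenting path L1→R1 (+1); matched 1.
Augmenting path L4→R2 (+1); matched 2.
Augmenting path L2→R1→L1→R3 (+1); matched 3.
No augmenting path remains; maximum matching = 3.
König certificate: {L1, L4, R1} is a vertex cover of size 3 (every listed pair touches it), so no matching can be larger.

3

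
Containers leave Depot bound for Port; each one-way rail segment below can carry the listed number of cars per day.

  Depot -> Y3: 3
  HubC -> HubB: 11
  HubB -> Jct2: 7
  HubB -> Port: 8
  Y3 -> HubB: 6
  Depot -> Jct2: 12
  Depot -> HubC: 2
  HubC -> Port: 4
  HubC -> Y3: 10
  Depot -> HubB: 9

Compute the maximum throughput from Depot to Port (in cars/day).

10

Augment Depot→HubC→Port: bottleneck 2, flow now 2.
Augment Depot→HubB→Port: bottleneck 8, flow now 10.
No augmenting path remains; maximum flow = 10.
In the residual graph, reachable from Depot: {Depot, Y3, HubB, Jct2}.
Min-cut edges: Depot→HubC (2), HubB→Port (8); capacity 2 + 8 = 10.
This cut is saturated, so no flow can exceed 10.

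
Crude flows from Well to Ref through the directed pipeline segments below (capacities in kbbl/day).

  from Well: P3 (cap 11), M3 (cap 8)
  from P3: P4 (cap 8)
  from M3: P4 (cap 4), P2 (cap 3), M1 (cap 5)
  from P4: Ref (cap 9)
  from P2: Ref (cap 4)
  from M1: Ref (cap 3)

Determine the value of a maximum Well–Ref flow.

15

Augment Well→P3→P4→Ref: bottleneck 8, flow now 8.
Augment Well→M3→P4→Ref: bottleneck 1, flow now 9.
Augment Well→M3→P2→Ref: bottleneck 3, flow now 12.
Augment Well→M3→M1→Ref: bottleneck 3, flow now 15.
No augmenting path remains; maximum flow = 15.
In the residual graph, reachable from Well: {Well, P3, M3, P4, M1}.
Min-cut edges: M3→P2 (3), P4→Ref (9), M1→Ref (3); capacity 3 + 9 + 3 = 15.
This cut is saturated, so no flow can exceed 15.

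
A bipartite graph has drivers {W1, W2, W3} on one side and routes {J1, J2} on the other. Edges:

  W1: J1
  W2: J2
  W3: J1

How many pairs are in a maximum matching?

2

Unit-capacity flow: source→left, listed edges, right→sink; max matching = max flow.
Augmenting path W1→J1 (+1); matched 1.
Augmenting path W2→J2 (+1); matched 2.
No augmenting path remains; maximum matching = 2.
König certificate: {W2, J1} is a vertex cover of size 2 (every listed pair touches it), so no matching can be larger.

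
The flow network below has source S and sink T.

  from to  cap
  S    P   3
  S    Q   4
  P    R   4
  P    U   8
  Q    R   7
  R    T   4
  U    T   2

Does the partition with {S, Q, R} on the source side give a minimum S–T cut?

No — its capacity is 7, but the minimum cut has capacity 6.

Given cut capacity: 3 + 4 = 7.
Augment S→P→R→T: bottleneck 3, flow now 3.
Augment S→Q→R→T: bottleneck 1, flow now 4.
Augment S→Q→R→P→U→T: bottleneck 2, flow now 6. (uses reverse residual edge)
No augmenting path remains; maximum flow = 6.
In the residual graph, reachable from S: {S, P, Q, R, U}.
Min-cut edges: R→T (4), U→T (2); capacity 4 + 2 = 6.
Cut capacity 7 exceeds the max flow 6, so it is not minimum.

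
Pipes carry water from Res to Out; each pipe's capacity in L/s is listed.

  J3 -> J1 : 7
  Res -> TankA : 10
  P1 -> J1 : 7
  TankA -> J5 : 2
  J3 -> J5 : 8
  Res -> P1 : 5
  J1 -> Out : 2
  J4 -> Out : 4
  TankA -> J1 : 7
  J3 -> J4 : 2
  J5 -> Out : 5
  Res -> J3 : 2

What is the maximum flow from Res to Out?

Augment Res→P1→J1→Out: bottleneck 2, flow now 2.
Augment Res→J3→J5→Out: bottleneck 2, flow now 4.
Augment Res→TankA→J5→Out: bottleneck 2, flow now 6.
No augmenting path remains; maximum flow = 6.
In the residual graph, reachable from Res: {Res, P1, TankA, J1}.
Min-cut edges: Res→J3 (2), TankA→J5 (2), J1→Out (2); capacity 2 + 2 + 2 = 6.
This cut is saturated, so no flow can exceed 6.

6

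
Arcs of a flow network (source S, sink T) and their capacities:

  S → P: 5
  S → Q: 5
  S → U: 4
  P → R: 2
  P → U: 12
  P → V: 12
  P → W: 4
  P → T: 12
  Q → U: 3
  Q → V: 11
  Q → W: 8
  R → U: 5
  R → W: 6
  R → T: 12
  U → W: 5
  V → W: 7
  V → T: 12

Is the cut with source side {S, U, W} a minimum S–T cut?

Given cut capacity: 5 + 5 = 10.
Augment S→P→T: bottleneck 5, flow now 5.
Augment S→Q→V→T: bottleneck 5, flow now 10.
No augmenting path remains; maximum flow = 10.
Cut capacity 10 equals the max flow, so it is a minimum cut.

Yes — it is a minimum cut (capacity 10).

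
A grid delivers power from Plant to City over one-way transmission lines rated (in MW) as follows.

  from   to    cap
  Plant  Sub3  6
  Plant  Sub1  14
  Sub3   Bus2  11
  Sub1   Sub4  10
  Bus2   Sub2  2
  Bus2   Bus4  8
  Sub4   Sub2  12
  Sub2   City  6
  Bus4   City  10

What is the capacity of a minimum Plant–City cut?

Augment Plant→Sub3→Bus2→Sub2→City: bottleneck 2, flow now 2.
Augment Plant→Sub3→Bus2→Bus4→City: bottleneck 4, flow now 6.
Augment Plant→Sub1→Sub4→Sub2→City: bottleneck 4, flow now 10.
Augment Plant→Sub1→Sub4→Sub2→Bus2→Bus4→City: bottleneck 2, flow now 12. (uses reverse residual edge)
No augmenting path remains; maximum flow = 12.
By max-flow min-cut, the minimum cut capacity equals the max flow.
In the residual graph, reachable from Plant: {Plant, Sub1, Sub4, Sub2}.
Min-cut edges: Plant→Sub3 (6), Sub2→City (6); capacity 6 + 6 = 12.

12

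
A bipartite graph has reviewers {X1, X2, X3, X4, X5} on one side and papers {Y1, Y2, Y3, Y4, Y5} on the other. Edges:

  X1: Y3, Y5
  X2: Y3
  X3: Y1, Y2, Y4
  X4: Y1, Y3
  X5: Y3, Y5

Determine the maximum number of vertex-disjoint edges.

Unit-capacity flow: source→left, listed edges, right→sink; max matching = max flow.
Augmenting path X1→Y3 (+1); matched 1.
Augmenting path X3→Y1 (+1); matched 2.
Augmenting path X5→Y5 (+1); matched 3.
Augmenting path X4→Y1→X3→Y2 (+1); matched 4.
No augmenting path remains; maximum matching = 4.
König certificate: {X3, X4, Y3, Y5} is a vertex cover of size 4 (every listed pair touches it), so no matching can be larger.

4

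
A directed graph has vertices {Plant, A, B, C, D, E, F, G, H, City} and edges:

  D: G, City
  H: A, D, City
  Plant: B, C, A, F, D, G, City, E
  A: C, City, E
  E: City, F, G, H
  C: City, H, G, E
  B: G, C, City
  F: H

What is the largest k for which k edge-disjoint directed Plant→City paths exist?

Assign every edge capacity 1; by Menger, the answer equals the max flow.
Path Plant→City (+1); total 1.
Path Plant→A→City (+1); total 2.
Path Plant→B→City (+1); total 3.
Path Plant→C→City (+1); total 4.
Path Plant→D→City (+1); total 5.
Path Plant→E→City (+1); total 6.
Path Plant→F→H→City (+1); total 7.
No residual Plant→City path; max flow = 7.
Certifying cut of size 7: {Plant→A, Plant→B, Plant→C, Plant→City, Plant→D, Plant→E, Plant→F}.

7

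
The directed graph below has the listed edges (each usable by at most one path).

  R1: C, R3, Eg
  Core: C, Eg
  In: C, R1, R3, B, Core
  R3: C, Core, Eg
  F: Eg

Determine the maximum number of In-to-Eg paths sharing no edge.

3

Assign every edge capacity 1; by Menger, the answer equals the max flow.
Path In→R1→Eg (+1); total 1.
Path In→R3→Eg (+1); total 2.
Path In→Core→Eg (+1); total 3.
No residual In→Eg path; max flow = 3.
Certifying cut of size 3: {In→Core, In→R1, In→R3}.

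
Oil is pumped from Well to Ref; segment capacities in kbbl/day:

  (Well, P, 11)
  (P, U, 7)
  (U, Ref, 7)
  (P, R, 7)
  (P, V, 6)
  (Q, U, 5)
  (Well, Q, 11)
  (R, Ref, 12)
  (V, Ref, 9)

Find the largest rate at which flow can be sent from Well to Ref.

Augment Well→P→R→Ref: bottleneck 7, flow now 7.
Augment Well→P→U→Ref: bottleneck 4, flow now 11.
Augment Well→Q→U→Ref: bottleneck 3, flow now 14.
Augment Well→Q→U→P→V→Ref: bottleneck 2, flow now 16. (uses reverse residual edge)
No augmenting path remains; maximum flow = 16.
In the residual graph, reachable from Well: {Well, Q}.
Min-cut edges: Well→P (11), Q→U (5); capacity 11 + 5 = 16.
This cut is saturated, so no flow can exceed 16.

16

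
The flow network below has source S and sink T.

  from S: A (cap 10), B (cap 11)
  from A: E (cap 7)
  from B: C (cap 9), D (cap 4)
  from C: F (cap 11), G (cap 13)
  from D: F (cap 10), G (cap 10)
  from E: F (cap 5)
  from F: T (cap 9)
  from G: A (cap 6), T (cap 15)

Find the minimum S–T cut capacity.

Augment S→A→E→F→T: bottleneck 5, flow now 5.
Augment S→B→C→F→T: bottleneck 4, flow now 9.
Augment S→B→C→G→T: bottleneck 5, flow now 14.
Augment S→B→D→G→T: bottleneck 2, flow now 16.
No augmenting path remains; maximum flow = 16.
By max-flow min-cut, the minimum cut capacity equals the max flow.
In the residual graph, reachable from S: {S, A, E}.
Min-cut edges: S→B (11), E→F (5); capacity 11 + 5 = 16.

16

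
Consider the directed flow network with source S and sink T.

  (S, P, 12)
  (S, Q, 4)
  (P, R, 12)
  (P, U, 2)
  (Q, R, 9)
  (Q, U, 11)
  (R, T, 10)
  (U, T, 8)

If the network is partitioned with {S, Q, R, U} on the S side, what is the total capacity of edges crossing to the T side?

30

Edges leaving {S, Q, R, U}: S→P (12), R→T (10), U→T (8).
Cut capacity = 12 + 10 + 8 = 30.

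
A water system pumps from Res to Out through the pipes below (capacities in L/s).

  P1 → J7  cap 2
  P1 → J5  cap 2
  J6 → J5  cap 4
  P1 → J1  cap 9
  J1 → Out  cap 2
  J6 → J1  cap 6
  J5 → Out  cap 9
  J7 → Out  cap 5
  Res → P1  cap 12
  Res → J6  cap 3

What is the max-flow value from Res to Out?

9

Augment Res→J6→J5→Out: bottleneck 3, flow now 3.
Augment Res→P1→J7→Out: bottleneck 2, flow now 5.
Augment Res→P1→J5→Out: bottleneck 2, flow now 7.
Augment Res→P1→J1→Out: bottleneck 2, flow now 9.
No augmenting path remains; maximum flow = 9.
In the residual graph, reachable from Res: {Res, P1, J1}.
Min-cut edges: Res→J6 (3), P1→J7 (2), P1→J5 (2), J1→Out (2); capacity 3 + 2 + 2 + 2 = 9.
This cut is saturated, so no flow can exceed 9.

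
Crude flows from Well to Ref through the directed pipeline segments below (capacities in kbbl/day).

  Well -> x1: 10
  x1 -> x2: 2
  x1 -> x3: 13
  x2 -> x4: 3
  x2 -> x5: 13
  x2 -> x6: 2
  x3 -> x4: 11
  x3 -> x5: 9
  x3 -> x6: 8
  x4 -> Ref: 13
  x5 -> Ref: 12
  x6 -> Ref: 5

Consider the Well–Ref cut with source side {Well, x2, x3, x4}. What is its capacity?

Edges leaving {Well, x2, x3, x4}: Well→x1 (10), x2→x5 (13), x2→x6 (2), x3→x5 (9), x3→x6 (8), x4→Ref (13).
Cut capacity = 10 + 13 + 2 + 9 + 8 + 13 = 55.

55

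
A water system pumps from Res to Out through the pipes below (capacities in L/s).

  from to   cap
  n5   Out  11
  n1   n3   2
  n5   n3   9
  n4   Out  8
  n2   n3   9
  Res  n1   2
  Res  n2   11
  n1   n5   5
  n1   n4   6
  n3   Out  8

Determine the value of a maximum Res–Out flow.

10

Augment Res→n1→n3→Out: bottleneck 2, flow now 2.
Augment Res→n2→n3→Out: bottleneck 6, flow now 8.
Augment Res→n2→n3→n1→n4→Out: bottleneck 2, flow now 10. (uses reverse residual edge)
No augmenting path remains; maximum flow = 10.
In the residual graph, reachable from Res: {Res, n2, n3}.
Min-cut edges: Res→n1 (2), n3→Out (8); capacity 2 + 8 = 10.
This cut is saturated, so no flow can exceed 10.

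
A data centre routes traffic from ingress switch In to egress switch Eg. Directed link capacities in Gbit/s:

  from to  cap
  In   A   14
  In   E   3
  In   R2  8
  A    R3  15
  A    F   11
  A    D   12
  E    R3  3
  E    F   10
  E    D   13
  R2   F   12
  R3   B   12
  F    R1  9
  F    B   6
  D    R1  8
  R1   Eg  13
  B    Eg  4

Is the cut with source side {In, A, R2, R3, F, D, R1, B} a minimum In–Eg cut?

Given cut capacity: 3 + 13 + 4 = 20.
Augment In→A→R3→B→Eg: bottleneck 4, flow now 4.
Augment In→A→F→R1→Eg: bottleneck 9, flow now 13.
Augment In→A→D→R1→Eg: bottleneck 1, flow now 14.
Augment In→E→D→R1→Eg: bottleneck 3, flow now 17.
No augmenting path remains; maximum flow = 17.
In the residual graph, reachable from In: {In, A, E, R2, R3, F, D, R1, B}.
Min-cut edges: R1→Eg (13), B→Eg (4); capacity 13 + 4 = 17.
Cut capacity 20 exceeds the max flow 17, so it is not minimum.

No — its capacity is 20, but the minimum cut has capacity 17.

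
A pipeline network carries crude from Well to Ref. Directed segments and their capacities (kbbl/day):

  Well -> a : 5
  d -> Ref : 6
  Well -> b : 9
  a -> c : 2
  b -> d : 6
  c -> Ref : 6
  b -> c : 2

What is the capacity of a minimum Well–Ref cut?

10

Augment Well→a→c→Ref: bottleneck 2, flow now 2.
Augment Well→b→c→Ref: bottleneck 2, flow now 4.
Augment Well→b→d→Ref: bottleneck 6, flow now 10.
No augmenting path remains; maximum flow = 10.
By max-flow min-cut, the minimum cut capacity equals the max flow.
In the residual graph, reachable from Well: {Well, a, b}.
Min-cut edges: a→c (2), b→c (2), b→d (6); capacity 2 + 2 + 6 = 10.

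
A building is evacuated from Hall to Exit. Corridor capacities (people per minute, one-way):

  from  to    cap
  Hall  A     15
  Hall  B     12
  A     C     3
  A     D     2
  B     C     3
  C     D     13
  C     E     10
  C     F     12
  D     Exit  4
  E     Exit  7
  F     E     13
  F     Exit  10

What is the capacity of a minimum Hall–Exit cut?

8

Augment Hall→A→D→Exit: bottleneck 2, flow now 2.
Augment Hall→A→C→D→Exit: bottleneck 2, flow now 4.
Augment Hall→A→C→E→Exit: bottleneck 1, flow now 5.
Augment Hall→B→C→E→Exit: bottleneck 3, flow now 8.
No augmenting path remains; maximum flow = 8.
By max-flow min-cut, the minimum cut capacity equals the max flow.
In the residual graph, reachable from Hall: {Hall, A, B}.
Min-cut edges: A→C (3), A→D (2), B→C (3); capacity 3 + 2 + 3 = 8.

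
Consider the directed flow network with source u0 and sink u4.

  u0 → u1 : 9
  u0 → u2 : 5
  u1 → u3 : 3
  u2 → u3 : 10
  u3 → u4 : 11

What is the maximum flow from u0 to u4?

Augment u0→u1→u3→u4: bottleneck 3, flow now 3.
Augment u0→u2→u3→u4: bottleneck 5, flow now 8.
No augmenting path remains; maximum flow = 8.
In the residual graph, reachable from u0: {u0, u1}.
Min-cut edges: u0→u2 (5), u1→u3 (3); capacity 5 + 3 = 8.
This cut is saturated, so no flow can exceed 8.

8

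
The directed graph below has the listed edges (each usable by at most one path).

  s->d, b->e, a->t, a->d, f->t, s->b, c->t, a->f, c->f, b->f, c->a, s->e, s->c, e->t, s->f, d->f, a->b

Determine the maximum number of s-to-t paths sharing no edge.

3

Assign every edge capacity 1; by Menger, the answer equals the max flow.
Path s→c→t (+1); total 1.
Path s→e→t (+1); total 2.
Path s→f→t (+1); total 3.
No residual s→t path; max flow = 3.
Certifying cut of size 3: {e→t, f→t, s→c}.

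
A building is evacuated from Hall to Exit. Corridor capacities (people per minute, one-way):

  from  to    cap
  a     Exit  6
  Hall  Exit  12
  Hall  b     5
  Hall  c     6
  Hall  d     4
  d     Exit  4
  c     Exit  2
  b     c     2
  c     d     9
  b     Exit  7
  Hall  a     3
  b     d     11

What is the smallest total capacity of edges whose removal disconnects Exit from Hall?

Augment Hall→Exit: bottleneck 12, flow now 12.
Augment Hall→a→Exit: bottleneck 3, flow now 15.
Augment Hall→b→Exit: bottleneck 5, flow now 20.
Augment Hall→c→Exit: bottleneck 2, flow now 22.
Augment Hall→d→Exit: bottleneck 4, flow now 26.
No augmenting path remains; maximum flow = 26.
By max-flow min-cut, the minimum cut capacity equals the max flow.
In the residual graph, reachable from Hall: {Hall, c, d}.
Min-cut edges: Hall→a (3), Hall→b (5), Hall→Exit (12), c→Exit (2), d→Exit (4); capacity 3 + 5 + 12 + 2 + 4 = 26.

26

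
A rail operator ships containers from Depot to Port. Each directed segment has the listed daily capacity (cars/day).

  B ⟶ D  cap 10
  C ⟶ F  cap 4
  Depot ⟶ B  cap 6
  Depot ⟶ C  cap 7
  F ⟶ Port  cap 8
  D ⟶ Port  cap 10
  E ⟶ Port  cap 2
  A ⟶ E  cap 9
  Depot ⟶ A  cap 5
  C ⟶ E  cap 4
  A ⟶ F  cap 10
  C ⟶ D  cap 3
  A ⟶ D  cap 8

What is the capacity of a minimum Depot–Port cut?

18

Augment Depot→A→D→Port: bottleneck 5, flow now 5.
Augment Depot→B→D→Port: bottleneck 5, flow now 10.
Augment Depot→C→E→Port: bottleneck 2, flow now 12.
Augment Depot→C→F→Port: bottleneck 4, flow now 16.
Augment Depot→B→D→A→F→Port: bottleneck 1, flow now 17. (uses reverse residual edge)
Augment Depot→C→D→A→F→Port: bottleneck 1, flow now 18. (uses reverse residual edge)
No augmenting path remains; maximum flow = 18.
By max-flow min-cut, the minimum cut capacity equals the max flow.
In the residual graph, reachable from Depot: {Depot}.
Min-cut edges: Depot→A (5), Depot→B (6), Depot→C (7); capacity 5 + 6 + 7 = 18.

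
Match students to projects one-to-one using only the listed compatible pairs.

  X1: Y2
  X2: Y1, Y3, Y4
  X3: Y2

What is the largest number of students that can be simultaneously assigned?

2

Unit-capacity flow: source→left, listed edges, right→sink; max matching = max flow.
Augmenting path X1→Y2 (+1); matched 1.
Augmenting path X2→Y1 (+1); matched 2.
No augmenting path remains; maximum matching = 2.
König certificate: {X2, Y2} is a vertex cover of size 2 (every listed pair touches it), so no matching can be larger.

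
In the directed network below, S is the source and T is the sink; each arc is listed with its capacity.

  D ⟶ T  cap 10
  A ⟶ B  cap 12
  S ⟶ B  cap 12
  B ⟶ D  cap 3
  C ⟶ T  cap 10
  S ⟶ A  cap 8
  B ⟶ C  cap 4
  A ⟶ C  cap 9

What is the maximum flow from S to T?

13

Augment S→A→C→T: bottleneck 8, flow now 8.
Augment S→B→C→T: bottleneck 2, flow now 10.
Augment S→B→D→T: bottleneck 3, flow now 13.
No augmenting path remains; maximum flow = 13.
In the residual graph, reachable from S: {S, A, B, C}.
Min-cut edges: B→D (3), C→T (10); capacity 3 + 10 = 13.
This cut is saturated, so no flow can exceed 13.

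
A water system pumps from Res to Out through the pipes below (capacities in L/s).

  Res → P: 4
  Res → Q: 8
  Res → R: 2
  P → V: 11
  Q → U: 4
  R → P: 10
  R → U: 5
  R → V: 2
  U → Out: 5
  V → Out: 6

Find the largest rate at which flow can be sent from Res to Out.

Augment Res→P→V→Out: bottleneck 4, flow now 4.
Augment Res→Q→U→Out: bottleneck 4, flow now 8.
Augment Res→R→U→Out: bottleneck 1, flow now 9.
Augment Res→R→V→Out: bottleneck 1, flow now 10.
No augmenting path remains; maximum flow = 10.
In the residual graph, reachable from Res: {Res, Q}.
Min-cut edges: Res→P (4), Res→R (2), Q→U (4); capacity 4 + 2 + 4 = 10.
This cut is saturated, so no flow can exceed 10.

10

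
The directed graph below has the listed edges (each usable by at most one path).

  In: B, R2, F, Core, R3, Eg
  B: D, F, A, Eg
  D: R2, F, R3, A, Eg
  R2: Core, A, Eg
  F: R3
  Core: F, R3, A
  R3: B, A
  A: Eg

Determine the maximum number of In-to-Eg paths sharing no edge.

Assign every edge capacity 1; by Menger, the answer equals the max flow.
Path In→Eg (+1); total 1.
Path In→B→Eg (+1); total 2.
Path In→R2→Eg (+1); total 3.
Path In→Core→A→Eg (+1); total 4.
Path In→R3→B→D→Eg (+1); total 5.
No residual In→Eg path; max flow = 5.
Certifying cut of size 5: {A→Eg, In→B, In→Eg, In→R2, R3→B}.

5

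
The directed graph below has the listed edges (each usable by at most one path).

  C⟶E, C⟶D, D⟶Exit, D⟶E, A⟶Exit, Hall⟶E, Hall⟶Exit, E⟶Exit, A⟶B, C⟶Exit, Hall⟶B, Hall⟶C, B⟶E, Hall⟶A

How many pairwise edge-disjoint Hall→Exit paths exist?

4

Assign every edge capacity 1; by Menger, the answer equals the max flow.
Path Hall→Exit (+1); total 1.
Path Hall→A→Exit (+1); total 2.
Path Hall→C→Exit (+1); total 3.
Path Hall→E→Exit (+1); total 4.
No residual Hall→Exit path; max flow = 4.
Certifying cut of size 4: {E→Exit, Hall→A, Hall→C, Hall→Exit}.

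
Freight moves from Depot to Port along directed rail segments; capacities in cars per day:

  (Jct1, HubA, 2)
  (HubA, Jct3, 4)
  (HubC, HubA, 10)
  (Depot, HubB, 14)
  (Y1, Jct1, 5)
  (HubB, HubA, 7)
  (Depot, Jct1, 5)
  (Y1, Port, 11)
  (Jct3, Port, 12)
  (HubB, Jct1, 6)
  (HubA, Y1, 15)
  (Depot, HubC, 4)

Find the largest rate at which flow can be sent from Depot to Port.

Augment Depot→Jct1→HubA→Y1→Port: bottleneck 2, flow now 2.
Augment Depot→HubC→HubA→Y1→Port: bottleneck 4, flow now 6.
Augment Depot→HubB→HubA→Y1→Port: bottleneck 5, flow now 11.
Augment Depot→HubB→HubA→Jct3→Port: bottleneck 2, flow now 13.
No augmenting path remains; maximum flow = 13.
In the residual graph, reachable from Depot: {Depot, Jct1, HubB}.
Min-cut edges: Depot→HubC (4), Jct1→HubA (2), HubB→HubA (7); capacity 4 + 2 + 7 = 13.
This cut is saturated, so no flow can exceed 13.

13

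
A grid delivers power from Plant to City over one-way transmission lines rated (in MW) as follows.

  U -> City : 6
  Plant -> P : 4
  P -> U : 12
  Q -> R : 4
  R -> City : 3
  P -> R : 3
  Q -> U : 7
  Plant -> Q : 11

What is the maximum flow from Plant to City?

9

Augment Plant→P→R→City: bottleneck 3, flow now 3.
Augment Plant→P→U→City: bottleneck 1, flow now 4.
Augment Plant→Q→U→City: bottleneck 5, flow now 9.
No augmenting path remains; maximum flow = 9.
In the residual graph, reachable from Plant: {Plant, P, Q, R, U}.
Min-cut edges: R→City (3), U→City (6); capacity 3 + 6 = 9.
This cut is saturated, so no flow can exceed 9.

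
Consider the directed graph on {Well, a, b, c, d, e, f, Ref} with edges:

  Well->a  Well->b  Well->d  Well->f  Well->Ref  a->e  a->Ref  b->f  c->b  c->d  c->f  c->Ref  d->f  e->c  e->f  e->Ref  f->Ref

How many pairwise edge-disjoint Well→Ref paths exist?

3

Assign every edge capacity 1; by Menger, the answer equals the max flow.
Path Well→Ref (+1); total 1.
Path Well→a→Ref (+1); total 2.
Path Well→f→Ref (+1); total 3.
No residual Well→Ref path; max flow = 3.
Certifying cut of size 3: {Well→Ref, Well→a, f→Ref}.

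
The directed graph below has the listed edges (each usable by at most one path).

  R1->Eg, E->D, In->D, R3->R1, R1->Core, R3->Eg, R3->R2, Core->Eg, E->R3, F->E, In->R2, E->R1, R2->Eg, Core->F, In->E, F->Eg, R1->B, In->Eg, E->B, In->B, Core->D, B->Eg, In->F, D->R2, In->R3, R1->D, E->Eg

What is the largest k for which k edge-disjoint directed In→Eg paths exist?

6

Assign every edge capacity 1; by Menger, the answer equals the max flow.
Path In→Eg (+1); total 1.
Path In→R3→Eg (+1); total 2.
Path In→E→Eg (+1); total 3.
Path In→R2→Eg (+1); total 4.
Path In→B→Eg (+1); total 5.
Path In→F→Eg (+1); total 6.
No residual In→Eg path; max flow = 6.
Certifying cut of size 6: {In→B, In→E, In→Eg, In→F, In→R3, R2→Eg}.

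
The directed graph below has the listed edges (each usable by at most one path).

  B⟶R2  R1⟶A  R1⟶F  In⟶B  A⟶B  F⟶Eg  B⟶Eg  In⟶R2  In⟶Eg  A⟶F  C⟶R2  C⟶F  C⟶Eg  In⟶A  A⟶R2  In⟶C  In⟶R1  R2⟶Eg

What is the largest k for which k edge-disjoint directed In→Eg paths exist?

Assign every edge capacity 1; by Menger, the answer equals the max flow.
Path In→Eg (+1); total 1.
Path In→C→Eg (+1); total 2.
Path In→B→Eg (+1); total 3.
Path In→R2→Eg (+1); total 4.
Path In→A→F→Eg (+1); total 5.
No residual In→Eg path; max flow = 5.
Certifying cut of size 5: {B→Eg, F→Eg, In→C, In→Eg, R2→Eg}.

5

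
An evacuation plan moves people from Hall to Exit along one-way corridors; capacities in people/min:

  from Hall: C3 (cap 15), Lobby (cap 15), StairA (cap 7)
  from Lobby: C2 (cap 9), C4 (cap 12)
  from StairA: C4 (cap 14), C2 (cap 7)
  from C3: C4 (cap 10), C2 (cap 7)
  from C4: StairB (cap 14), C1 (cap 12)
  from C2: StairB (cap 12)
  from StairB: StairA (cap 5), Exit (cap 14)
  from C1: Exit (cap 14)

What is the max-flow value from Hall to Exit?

26

Augment Hall→Lobby→C4→StairB→Exit: bottleneck 12, flow now 12.
Augment Hall→Lobby→C2→StairB→Exit: bottleneck 2, flow now 14.
Augment Hall→StairA→C4→C1→Exit: bottleneck 7, flow now 21.
Augment Hall→C3→C4→C1→Exit: bottleneck 5, flow now 26.
No augmenting path remains; maximum flow = 26.
In the residual graph, reachable from Hall: {Hall, Lobby, StairA, C3, C4, C2, StairB}.
Min-cut edges: C4→C1 (12), StairB→Exit (14); capacity 12 + 14 = 26.
This cut is saturated, so no flow can exceed 26.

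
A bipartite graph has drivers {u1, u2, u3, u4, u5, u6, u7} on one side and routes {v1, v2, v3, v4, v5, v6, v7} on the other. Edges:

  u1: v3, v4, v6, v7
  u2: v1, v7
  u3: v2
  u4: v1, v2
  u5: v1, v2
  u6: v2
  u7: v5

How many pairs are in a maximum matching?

Unit-capacity flow: source→left, listed edges, right→sink; max matching = max flow.
Augmenting path u1→v3 (+1); matched 1.
Augmenting path u2→v1 (+1); matched 2.
Augmenting path u3→v2 (+1); matched 3.
Augmenting path u7→v5 (+1); matched 4.
Augmenting path u4→v1→u2→v7 (+1); matched 5.
No augmenting path remains; maximum matching = 5.
König certificate: {u1, u2, u7, v1, v2} is a vertex cover of size 5 (every listed pair touches it), so no matching can be larger.

5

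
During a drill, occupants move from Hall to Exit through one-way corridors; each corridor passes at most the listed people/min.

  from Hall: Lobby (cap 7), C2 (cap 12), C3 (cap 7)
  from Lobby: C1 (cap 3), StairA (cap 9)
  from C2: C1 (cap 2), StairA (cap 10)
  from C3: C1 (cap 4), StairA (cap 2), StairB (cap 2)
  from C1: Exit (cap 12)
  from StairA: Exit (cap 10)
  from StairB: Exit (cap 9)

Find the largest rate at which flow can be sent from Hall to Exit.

Augment Hall→Lobby→C1→Exit: bottleneck 3, flow now 3.
Augment Hall→Lobby→StairA→Exit: bottleneck 4, flow now 7.
Augment Hall→C2→C1→Exit: bottleneck 2, flow now 9.
Augment Hall→C2→StairA→Exit: bottleneck 6, flow now 15.
Augment Hall→C3→C1→Exit: bottleneck 4, flow now 19.
Augment Hall→C3→StairB→Exit: bottleneck 2, flow now 21.
No augmenting path remains; maximum flow = 21.
In the residual graph, reachable from Hall: {Hall, Lobby, C2, C3, StairA}.
Min-cut edges: Lobby→C1 (3), C2→C1 (2), C3→C1 (4), C3→StairB (2), StairA→Exit (10); capacity 3 + 2 + 4 + 2 + 10 = 21.
This cut is saturated, so no flow can exceed 21.

21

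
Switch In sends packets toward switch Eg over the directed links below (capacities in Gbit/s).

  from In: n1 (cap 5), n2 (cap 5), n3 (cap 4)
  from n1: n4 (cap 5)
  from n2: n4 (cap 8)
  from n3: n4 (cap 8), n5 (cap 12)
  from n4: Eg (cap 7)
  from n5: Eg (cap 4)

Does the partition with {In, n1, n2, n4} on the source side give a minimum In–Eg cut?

Given cut capacity: 4 + 7 = 11.
Augment In→n1→n4→Eg: bottleneck 5, flow now 5.
Augment In→n2→n4→Eg: bottleneck 2, flow now 7.
Augment In→n3→n5→Eg: bottleneck 4, flow now 11.
No augmenting path remains; maximum flow = 11.
Cut capacity 11 equals the max flow, so it is a minimum cut.

Yes — it is a minimum cut (capacity 11).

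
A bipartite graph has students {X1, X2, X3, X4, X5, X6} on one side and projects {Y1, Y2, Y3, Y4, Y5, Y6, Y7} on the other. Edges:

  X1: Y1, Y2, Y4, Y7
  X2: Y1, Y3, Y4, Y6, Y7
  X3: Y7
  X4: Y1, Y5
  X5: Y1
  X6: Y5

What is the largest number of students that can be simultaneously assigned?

5

Unit-capacity flow: source→left, listed edges, right→sink; max matching = max flow.
Augmenting path X1→Y1 (+1); matched 1.
Augmenting path X2→Y3 (+1); matched 2.
Augmenting path X3→Y7 (+1); matched 3.
Augmenting path X4→Y5 (+1); matched 4.
Augmenting path X5→Y1→X1→Y2 (+1); matched 5.
No augmenting path remains; maximum matching = 5.
König certificate: {X1, X2, X3, Y1, Y5} is a vertex cover of size 5 (every listed pair touches it), so no matching can be larger.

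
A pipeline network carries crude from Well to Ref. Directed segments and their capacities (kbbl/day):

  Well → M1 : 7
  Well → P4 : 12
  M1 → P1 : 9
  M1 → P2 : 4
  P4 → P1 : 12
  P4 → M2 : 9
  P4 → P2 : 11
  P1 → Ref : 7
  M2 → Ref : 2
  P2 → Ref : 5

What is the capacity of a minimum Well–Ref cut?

14

Augment Well→M1→P1→Ref: bottleneck 7, flow now 7.
Augment Well→P4→M2→Ref: bottleneck 2, flow now 9.
Augment Well→P4→P2→Ref: bottleneck 5, flow now 14.
No augmenting path remains; maximum flow = 14.
By max-flow min-cut, the minimum cut capacity equals the max flow.
In the residual graph, reachable from Well: {Well, M1, P4, P1, M2, P2}.
Min-cut edges: P1→Ref (7), M2→Ref (2), P2→Ref (5); capacity 7 + 2 + 5 = 14.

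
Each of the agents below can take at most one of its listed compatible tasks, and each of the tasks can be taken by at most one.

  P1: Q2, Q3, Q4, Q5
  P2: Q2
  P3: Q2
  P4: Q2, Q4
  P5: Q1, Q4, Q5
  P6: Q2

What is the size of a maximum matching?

Unit-capacity flow: source→left, listed edges, right→sink; max matching = max flow.
Augmenting path P1→Q2 (+1); matched 1.
Augmenting path P4→Q4 (+1); matched 2.
Augmenting path P5→Q1 (+1); matched 3.
Augmenting path P2→Q2→P1→Q3 (+1); matched 4.
No augmenting path remains; maximum matching = 4.
König certificate: {P1, P4, P5, Q2} is a vertex cover of size 4 (every listed pair touches it), so no matching can be larger.

4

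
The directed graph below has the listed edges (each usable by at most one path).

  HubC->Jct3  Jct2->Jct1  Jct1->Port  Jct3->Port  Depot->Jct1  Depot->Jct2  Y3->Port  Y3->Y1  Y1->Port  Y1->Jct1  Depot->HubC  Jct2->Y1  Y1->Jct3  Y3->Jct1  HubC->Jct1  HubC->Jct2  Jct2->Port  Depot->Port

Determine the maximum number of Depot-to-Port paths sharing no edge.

Assign every edge capacity 1; by Menger, the answer equals the max flow.
Path Depot→Port (+1); total 1.
Path Depot→Jct2→Port (+1); total 2.
Path Depot→Jct1→Port (+1); total 3.
Path Depot→HubC→Jct3→Port (+1); total 4.
No residual Depot→Port path; max flow = 4.
Certifying cut of size 4: {Depot→HubC, Depot→Jct1, Depot→Jct2, Depot→Port}.

4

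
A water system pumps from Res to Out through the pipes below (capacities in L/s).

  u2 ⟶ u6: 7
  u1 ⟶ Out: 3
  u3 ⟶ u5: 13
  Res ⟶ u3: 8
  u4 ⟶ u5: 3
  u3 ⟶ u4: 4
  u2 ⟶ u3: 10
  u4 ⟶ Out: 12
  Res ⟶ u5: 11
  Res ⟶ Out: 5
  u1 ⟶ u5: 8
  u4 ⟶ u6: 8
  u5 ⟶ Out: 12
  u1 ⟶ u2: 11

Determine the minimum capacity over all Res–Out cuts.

Augment Res→Out: bottleneck 5, flow now 5.
Augment Res→u5→Out: bottleneck 11, flow now 16.
Augment Res→u3→u4→Out: bottleneck 4, flow now 20.
Augment Res→u3→u5→Out: bottleneck 1, flow now 21.
No augmenting path remains; maximum flow = 21.
By max-flow min-cut, the minimum cut capacity equals the max flow.
In the residual graph, reachable from Res: {Res, u3, u5}.
Min-cut edges: Res→Out (5), u3→u4 (4), u5→Out (12); capacity 5 + 4 + 12 = 21.

21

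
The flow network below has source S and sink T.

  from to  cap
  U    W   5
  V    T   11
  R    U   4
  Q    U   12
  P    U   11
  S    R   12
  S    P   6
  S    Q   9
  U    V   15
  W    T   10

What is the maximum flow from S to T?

Augment S→P→U→V→T: bottleneck 6, flow now 6.
Augment S→Q→U→V→T: bottleneck 5, flow now 11.
Augment S→Q→U→W→T: bottleneck 4, flow now 15.
Augment S→R→U→W→T: bottleneck 1, flow now 16.
No augmenting path remains; maximum flow = 16.
In the residual graph, reachable from S: {S, P, Q, R, U, V}.
Min-cut edges: U→W (5), V→T (11); capacity 5 + 11 = 16.
This cut is saturated, so no flow can exceed 16.

16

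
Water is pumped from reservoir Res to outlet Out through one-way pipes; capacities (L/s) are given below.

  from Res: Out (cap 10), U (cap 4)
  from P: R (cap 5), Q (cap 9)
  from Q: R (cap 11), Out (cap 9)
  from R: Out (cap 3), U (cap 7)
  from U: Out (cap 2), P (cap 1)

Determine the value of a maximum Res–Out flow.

Augment Res→Out: bottleneck 10, flow now 10.
Augment Res→U→Out: bottleneck 2, flow now 12.
Augment Res→U→P→Q→Out: bottleneck 1, flow now 13.
No augmenting path remains; maximum flow = 13.
In the residual graph, reachable from Res: {Res, U}.
Min-cut edges: Res→Out (10), U→P (1), U→Out (2); capacity 10 + 1 + 2 = 13.
This cut is saturated, so no flow can exceed 13.

13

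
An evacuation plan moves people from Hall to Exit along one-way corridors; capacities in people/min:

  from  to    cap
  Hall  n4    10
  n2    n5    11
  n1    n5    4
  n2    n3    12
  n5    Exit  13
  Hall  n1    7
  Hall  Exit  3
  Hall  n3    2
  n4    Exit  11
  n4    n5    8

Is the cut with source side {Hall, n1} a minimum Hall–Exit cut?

Given cut capacity: 2 + 10 + 3 + 4 = 19.
Augment Hall→Exit: bottleneck 3, flow now 3.
Augment Hall→n4→Exit: bottleneck 10, flow now 13.
Augment Hall→n1→n5→Exit: bottleneck 4, flow now 17.
No augmenting path remains; maximum flow = 17.
In the residual graph, reachable from Hall: {Hall, n1, n3}.
Min-cut edges: Hall→n4 (10), Hall→Exit (3), n1→n5 (4); capacity 10 + 3 + 4 = 17.
Cut capacity 19 exceeds the max flow 17, so it is not minimum.

No — its capacity is 19, but the minimum cut has capacity 17.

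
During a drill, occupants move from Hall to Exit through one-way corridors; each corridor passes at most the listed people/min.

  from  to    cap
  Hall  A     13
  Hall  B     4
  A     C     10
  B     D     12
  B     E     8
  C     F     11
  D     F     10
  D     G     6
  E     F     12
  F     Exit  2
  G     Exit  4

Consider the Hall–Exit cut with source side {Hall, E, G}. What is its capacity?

Edges leaving {Hall, E, G}: Hall→A (13), Hall→B (4), E→F (12), G→Exit (4).
Cut capacity = 13 + 4 + 12 + 4 = 33.

33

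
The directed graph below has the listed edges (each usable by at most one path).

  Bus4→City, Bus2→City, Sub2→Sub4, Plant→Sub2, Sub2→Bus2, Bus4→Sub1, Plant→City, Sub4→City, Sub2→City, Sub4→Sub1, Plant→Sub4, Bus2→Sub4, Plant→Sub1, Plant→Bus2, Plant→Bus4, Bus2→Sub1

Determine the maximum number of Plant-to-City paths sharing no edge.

5

Assign every edge capacity 1; by Menger, the answer equals the max flow.
Path Plant→City (+1); total 1.
Path Plant→Sub2→City (+1); total 2.
Path Plant→Bus4→City (+1); total 3.
Path Plant→Bus2→City (+1); total 4.
Path Plant→Sub4→City (+1); total 5.
No residual Plant→City path; max flow = 5.
Certifying cut of size 5: {Plant→Bus2, Plant→Bus4, Plant→City, Plant→Sub2, Plant→Sub4}.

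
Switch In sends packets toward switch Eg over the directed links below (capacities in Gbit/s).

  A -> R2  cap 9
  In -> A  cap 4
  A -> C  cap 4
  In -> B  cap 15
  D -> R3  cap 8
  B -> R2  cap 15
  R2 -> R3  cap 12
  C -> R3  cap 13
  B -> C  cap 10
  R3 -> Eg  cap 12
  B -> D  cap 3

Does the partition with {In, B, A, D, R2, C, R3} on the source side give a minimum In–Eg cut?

Yes — it is a minimum cut (capacity 12).

Given cut capacity: 12 = 12.
Augment In→B→D→R3→Eg: bottleneck 3, flow now 3.
Augment In→B→R2→R3→Eg: bottleneck 9, flow now 12.
No augmenting path remains; maximum flow = 12.
Cut capacity 12 equals the max flow, so it is a minimum cut.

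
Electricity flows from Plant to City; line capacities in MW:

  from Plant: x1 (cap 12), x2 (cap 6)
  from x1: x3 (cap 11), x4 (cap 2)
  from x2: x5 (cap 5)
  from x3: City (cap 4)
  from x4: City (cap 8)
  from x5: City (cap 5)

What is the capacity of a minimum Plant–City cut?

Augment Plant→x1→x3→City: bottleneck 4, flow now 4.
Augment Plant→x1→x4→City: bottleneck 2, flow now 6.
Augment Plant→x2→x5→City: bottleneck 5, flow now 11.
No augmenting path remains; maximum flow = 11.
By max-flow min-cut, the minimum cut capacity equals the max flow.
In the residual graph, reachable from Plant: {Plant, x1, x2, x3}.
Min-cut edges: x1→x4 (2), x2→x5 (5), x3→City (4); capacity 2 + 5 + 4 = 11.

11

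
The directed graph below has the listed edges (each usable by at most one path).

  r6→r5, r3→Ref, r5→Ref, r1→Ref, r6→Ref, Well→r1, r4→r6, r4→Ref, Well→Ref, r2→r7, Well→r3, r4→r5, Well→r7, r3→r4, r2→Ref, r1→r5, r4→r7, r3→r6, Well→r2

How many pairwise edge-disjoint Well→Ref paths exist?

4

Assign every edge capacity 1; by Menger, the answer equals the max flow.
Path Well→Ref (+1); total 1.
Path Well→r1→Ref (+1); total 2.
Path Well→r2→Ref (+1); total 3.
Path Well→r3→Ref (+1); total 4.
No residual Well→Ref path; max flow = 4.
Certifying cut of size 4: {Well→Ref, Well→r1, Well→r2, Well→r3}.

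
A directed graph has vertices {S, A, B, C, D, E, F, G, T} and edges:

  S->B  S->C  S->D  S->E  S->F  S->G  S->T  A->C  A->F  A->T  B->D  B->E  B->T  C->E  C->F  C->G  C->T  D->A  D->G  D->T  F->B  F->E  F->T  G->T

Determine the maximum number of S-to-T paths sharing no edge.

Assign every edge capacity 1; by Menger, the answer equals the max flow.
Path S→T (+1); total 1.
Path S→B→T (+1); total 2.
Path S→C→T (+1); total 3.
Path S→D→T (+1); total 4.
Path S→F→T (+1); total 5.
Path S→G→T (+1); total 6.
No residual S→T path; max flow = 6.
Certifying cut of size 6: {S→B, S→C, S→D, S→F, S→G, S→T}.

6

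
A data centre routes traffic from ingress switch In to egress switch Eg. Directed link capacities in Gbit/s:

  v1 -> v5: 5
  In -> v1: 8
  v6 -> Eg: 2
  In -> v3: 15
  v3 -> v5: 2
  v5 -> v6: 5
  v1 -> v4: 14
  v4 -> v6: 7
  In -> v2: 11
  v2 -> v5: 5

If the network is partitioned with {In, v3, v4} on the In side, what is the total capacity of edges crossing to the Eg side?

28

Edges leaving {In, v3, v4}: In→v1 (8), In→v2 (11), v3→v5 (2), v4→v6 (7).
Cut capacity = 8 + 11 + 2 + 7 = 28.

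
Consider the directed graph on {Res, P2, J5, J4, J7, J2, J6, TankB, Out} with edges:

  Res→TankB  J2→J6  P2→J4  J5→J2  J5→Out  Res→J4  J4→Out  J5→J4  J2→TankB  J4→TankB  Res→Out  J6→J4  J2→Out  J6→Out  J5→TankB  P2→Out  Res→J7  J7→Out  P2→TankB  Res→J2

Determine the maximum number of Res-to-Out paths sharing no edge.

Assign every edge capacity 1; by Menger, the answer equals the max flow.
Path Res→Out (+1); total 1.
Path Res→J4→Out (+1); total 2.
Path Res→J7→Out (+1); total 3.
Path Res→J2→Out (+1); total 4.
No residual Res→Out path; max flow = 4.
Certifying cut of size 4: {Res→J2, Res→J4, Res→J7, Res→Out}.

4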